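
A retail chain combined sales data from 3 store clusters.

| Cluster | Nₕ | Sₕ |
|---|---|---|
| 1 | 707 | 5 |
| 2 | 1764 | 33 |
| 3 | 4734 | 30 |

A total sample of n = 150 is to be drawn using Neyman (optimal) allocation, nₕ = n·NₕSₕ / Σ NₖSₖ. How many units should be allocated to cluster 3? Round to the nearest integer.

105

Σ NₕSₕ = 707·5 + 1764·33 + 4734·30 = 203767.
Share for 3: 142020/203767 = 0.69697.
n_3 = 150 × 0.69697 = 104.546... → 105.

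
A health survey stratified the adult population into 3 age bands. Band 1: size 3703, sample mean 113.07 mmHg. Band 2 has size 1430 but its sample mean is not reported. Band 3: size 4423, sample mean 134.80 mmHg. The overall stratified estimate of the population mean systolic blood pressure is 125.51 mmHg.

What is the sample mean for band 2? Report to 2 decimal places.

Σ Nₕx̄ₕ = N·μ, so 1430·x̄_2 = 9556·125.51 − (3703·113.07 + 4423·134.80).
= 1199373.56 − 1014918.61 = 184454.95.
x̄_2 = 184454.95 / 1430 = 128.9895... → 128.99.

128.99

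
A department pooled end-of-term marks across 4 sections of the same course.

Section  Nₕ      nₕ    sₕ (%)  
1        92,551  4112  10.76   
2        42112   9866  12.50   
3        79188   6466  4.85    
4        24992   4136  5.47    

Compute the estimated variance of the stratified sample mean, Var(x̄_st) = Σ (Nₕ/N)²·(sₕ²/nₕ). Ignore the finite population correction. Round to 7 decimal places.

0.0051992

N = 238843; Wₕ = Nₕ/N.
section 1: (92551/238843)²·10.76²/4112 = 0.0042277435
section 2: (42112/238843)²·12.50²/9866 = 0.0004923406
section 3: (79188/238843)²·4.85²/6466 = 0.0003998909
section 4: (24992/238843)²·5.47²/4136 = 0.0000792084
Sum = 0.0051991833 → 0.0051992.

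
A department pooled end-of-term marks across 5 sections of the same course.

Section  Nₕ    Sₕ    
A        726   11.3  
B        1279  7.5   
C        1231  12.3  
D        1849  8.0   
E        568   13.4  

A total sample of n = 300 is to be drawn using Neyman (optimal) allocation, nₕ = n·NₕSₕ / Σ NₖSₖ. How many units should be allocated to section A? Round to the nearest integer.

Σ NₕSₕ = 726·11.3 + 1279·7.5 + 1231·12.3 + 1849·8.0 + 568·13.4 = 55340.8.
Share for A: 8203.8/55340.8 = 0.14824.
n_A = 300 × 0.14824 = 44.472... → 44.

44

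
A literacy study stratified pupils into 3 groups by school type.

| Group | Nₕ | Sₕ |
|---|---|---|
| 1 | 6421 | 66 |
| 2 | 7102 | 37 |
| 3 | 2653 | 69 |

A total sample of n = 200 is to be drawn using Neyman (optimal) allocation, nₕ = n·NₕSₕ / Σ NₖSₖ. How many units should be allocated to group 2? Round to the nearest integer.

Σ NₕSₕ = 6421·66 + 7102·37 + 2653·69 = 869617.
Share for 2: 262774/869617 = 0.30217.
n_2 = 200 × 0.30217 = 60.434... → 60.

60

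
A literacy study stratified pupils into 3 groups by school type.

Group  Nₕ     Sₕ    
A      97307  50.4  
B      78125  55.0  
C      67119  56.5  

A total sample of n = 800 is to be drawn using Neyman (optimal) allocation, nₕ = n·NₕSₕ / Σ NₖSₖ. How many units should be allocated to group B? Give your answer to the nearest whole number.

265

Σ NₕSₕ = 97307·50.4 + 78125·55.0 + 67119·56.5 = 12993371.3.
Share for B: 4296875/12993371.3 = 0.33070.
n_B = 800 × 0.33070 = 264.558... → 265.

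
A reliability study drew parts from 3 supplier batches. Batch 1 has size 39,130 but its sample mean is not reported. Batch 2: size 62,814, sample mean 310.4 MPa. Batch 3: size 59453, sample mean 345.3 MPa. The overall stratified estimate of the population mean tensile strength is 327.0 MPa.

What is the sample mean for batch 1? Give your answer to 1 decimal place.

Σ Nₕx̄ₕ = N·μ, so 39130·x̄_1 = 161397·327.0 − (62814·310.4 + 59453·345.3).
= 52776819 − 40026586.5 = 12750232.5.
x̄_1 = 12750232.5 / 39130 = 325.843... → 325.8.

325.8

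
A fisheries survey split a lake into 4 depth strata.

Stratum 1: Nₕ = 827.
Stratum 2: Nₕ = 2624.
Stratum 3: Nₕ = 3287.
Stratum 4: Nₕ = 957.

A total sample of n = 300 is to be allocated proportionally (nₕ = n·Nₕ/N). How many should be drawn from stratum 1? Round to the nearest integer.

N = 827 + 2624 + 3287 + 957 = 7695.
n_1 = 300·827/7695 = 32.242... → 32.

32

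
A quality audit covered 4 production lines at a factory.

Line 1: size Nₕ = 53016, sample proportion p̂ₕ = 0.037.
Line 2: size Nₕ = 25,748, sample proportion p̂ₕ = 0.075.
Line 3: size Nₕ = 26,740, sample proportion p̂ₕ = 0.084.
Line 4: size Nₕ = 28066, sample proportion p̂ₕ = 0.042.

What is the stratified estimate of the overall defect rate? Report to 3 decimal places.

0.055

N = 53016 + 25748 + 26740 + 28066 = 133570.
Overall proportion = Σ (Nₕ/N)·p̂ₕ.
Σ Nₕp̂ₕ = 1961.592 + 1931.1 + 2246.16 + 1178.772 = 7317.624.
7317.624 / 133570 = 0.05478... → 0.055.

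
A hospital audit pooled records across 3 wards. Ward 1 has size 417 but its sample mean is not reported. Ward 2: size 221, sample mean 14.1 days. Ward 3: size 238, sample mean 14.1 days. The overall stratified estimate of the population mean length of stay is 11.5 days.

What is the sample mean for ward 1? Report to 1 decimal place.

8.6

Σ Nₕx̄ₕ = N·μ, so 417·x̄_1 = 876·11.5 − (221·14.1 + 238·14.1).
= 10074 − 6471.9 = 3602.1.
x̄_1 = 3602.1 / 417 = 8.638... → 8.6.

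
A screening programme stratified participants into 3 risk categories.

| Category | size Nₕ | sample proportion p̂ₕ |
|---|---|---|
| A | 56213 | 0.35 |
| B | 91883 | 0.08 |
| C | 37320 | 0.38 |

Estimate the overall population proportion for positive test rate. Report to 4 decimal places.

0.2222

N = 56213 + 91883 + 37320 = 185416.
Overall proportion = Σ (Nₕ/N)·p̂ₕ.
Σ Nₕp̂ₕ = 19674.55 + 7350.64 + 14181.6 = 41206.79.
41206.79 / 185416 = 0.222240... → 0.2222.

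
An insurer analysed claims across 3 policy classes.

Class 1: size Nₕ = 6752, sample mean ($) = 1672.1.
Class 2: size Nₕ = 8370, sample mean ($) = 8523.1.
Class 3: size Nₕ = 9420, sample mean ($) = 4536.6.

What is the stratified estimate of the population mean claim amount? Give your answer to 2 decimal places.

5108.11

N = 6752 + 8370 + 9420 = 24542.
Weight each subgroup mean by Nₕ/N and sum.
Σ Nₕx̄ₕ = 6752·1672.1 + 8370·8523.1 + 9420·4536.6 = 11290019.2 + 71338347 + 42734772 = 125363138.2.
Divide by N: 125363138.2 / 24542 = 5108.1060... → 5108.11.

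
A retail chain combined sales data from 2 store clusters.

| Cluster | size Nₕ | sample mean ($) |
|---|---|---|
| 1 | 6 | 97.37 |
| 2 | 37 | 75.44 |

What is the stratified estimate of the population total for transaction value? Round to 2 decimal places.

Population total = Σ Nₕ·x̄ₕ (each stratum's size times its mean).
6·97.37 + 37·75.44 = 584.22 + 2791.28 = 3375.50.

3375.50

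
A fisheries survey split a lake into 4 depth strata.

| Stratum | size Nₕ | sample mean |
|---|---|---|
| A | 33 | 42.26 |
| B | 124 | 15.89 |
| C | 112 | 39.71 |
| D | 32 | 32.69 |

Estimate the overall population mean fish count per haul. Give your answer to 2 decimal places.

29.43

x̄_st = (Σ Nₕx̄ₕ) / (Σ Nₕ) = (33·42.26 + 124·15.89 + 112·39.71 + 32·32.69) / 301
= 8858.54 / 301 = 29.4304... → 29.43.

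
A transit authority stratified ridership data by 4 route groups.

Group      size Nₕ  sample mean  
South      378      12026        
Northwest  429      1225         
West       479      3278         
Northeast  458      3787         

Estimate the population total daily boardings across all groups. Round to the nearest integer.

8375961

Population total = Σ Nₕ·x̄ₕ (each stratum's size times its mean).
378·12026 + 429·1225 + 479·3278 + 458·3787 = 4545828 + 525525 + 1570162 + 1734446 = 8375961.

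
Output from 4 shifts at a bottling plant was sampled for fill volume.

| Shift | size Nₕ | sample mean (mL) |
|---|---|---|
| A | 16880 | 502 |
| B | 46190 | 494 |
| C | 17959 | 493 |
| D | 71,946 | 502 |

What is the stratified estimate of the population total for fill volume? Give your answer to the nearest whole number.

76262299

Estimate total by summing Nₕ·x̄ₕ over strata.
16880·502 + 46190·494 + 17959·493 + 71946·502 = 8473760 + 22817860 + 8853787 + 36116892 = 76262299.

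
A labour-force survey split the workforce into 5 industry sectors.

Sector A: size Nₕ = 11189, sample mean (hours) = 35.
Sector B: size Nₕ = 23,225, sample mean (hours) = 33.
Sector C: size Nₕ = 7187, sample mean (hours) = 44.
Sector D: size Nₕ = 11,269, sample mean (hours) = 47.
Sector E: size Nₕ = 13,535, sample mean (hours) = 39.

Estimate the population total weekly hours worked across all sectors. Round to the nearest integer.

2531776

Population total = Σ Nₕ·x̄ₕ (each stratum's size times its mean).
11189·35 + 23225·33 + 7187·44 + 11269·47 + 13535·39 = 391615 + 766425 + 316228 + 529643 + 527865 = 2531776.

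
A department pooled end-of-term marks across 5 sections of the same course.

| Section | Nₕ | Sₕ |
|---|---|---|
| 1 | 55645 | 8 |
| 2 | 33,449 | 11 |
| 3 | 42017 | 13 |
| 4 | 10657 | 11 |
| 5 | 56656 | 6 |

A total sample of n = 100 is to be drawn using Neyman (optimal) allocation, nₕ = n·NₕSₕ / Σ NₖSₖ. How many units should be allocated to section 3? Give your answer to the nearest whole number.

1: NₕSₕ = 55645·8 = 445160
2: NₕSₕ = 33449·11 = 367939
3: NₕSₕ = 42017·13 = 546221
4: NₕSₕ = 10657·11 = 117227
5: NₕSₕ = 56656·6 = 339936
Σ NₕSₕ = 1816483.
n_3 = 100·546221/1816483 = 30.070... → 30.

30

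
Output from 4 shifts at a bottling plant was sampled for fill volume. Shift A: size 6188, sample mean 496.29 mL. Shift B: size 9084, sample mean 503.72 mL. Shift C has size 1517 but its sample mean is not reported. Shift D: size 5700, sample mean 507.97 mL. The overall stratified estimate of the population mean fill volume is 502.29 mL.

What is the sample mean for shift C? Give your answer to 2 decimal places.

496.86

N = 6188 + 9084 + 1517 + 5700 = 22489.
Overall total = μ·N = 502.29·22489 = 11295999.81.
Subtract the known strata: 6188·496.29 + 9084·503.72 + 5700·507.97 = 10542264.
Remaining total for shift C: 11295999.81 − 10542264 = 753735.81.
Divide by its size: 753735.81 / 1517 = 496.8595... → 496.86.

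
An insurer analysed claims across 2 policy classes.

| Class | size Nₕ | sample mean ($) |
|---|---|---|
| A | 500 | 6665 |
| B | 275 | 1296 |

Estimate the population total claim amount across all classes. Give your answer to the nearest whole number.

Estimate total by summing Nₕ·x̄ₕ over strata.
500·6665 + 275·1296 = 3332500 + 356400 = 3688900.

3688900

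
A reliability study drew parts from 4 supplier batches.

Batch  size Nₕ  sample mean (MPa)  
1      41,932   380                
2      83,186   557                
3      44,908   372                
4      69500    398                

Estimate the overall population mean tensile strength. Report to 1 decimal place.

N = 41932 + 83186 + 44908 + 69500 = 239526.
Weight each subgroup mean by Nₕ/N and sum.
Σ Nₕx̄ₕ = 41932·380 + 83186·557 + 44908·372 + 69500·398 = 15934160 + 46334602 + 16705776 + 27661000 = 106635538.
Divide by N: 106635538 / 239526 = 445.194... → 445.2.

445.2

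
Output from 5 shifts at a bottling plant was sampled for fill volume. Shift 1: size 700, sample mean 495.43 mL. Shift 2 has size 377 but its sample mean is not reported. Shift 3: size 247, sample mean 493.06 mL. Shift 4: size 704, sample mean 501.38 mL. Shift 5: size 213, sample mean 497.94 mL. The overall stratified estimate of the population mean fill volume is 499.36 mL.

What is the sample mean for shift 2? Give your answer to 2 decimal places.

Σ Nₕx̄ₕ = N·μ, so 377·x̄_2 = 2241·499.36 − (700·495.43 + 247·493.06 + 704·501.38 + 213·497.94).
= 1119065.76 − 927619.56 = 191446.2.
x̄_2 = 191446.2 / 377 = 507.8149... → 507.81.

507.81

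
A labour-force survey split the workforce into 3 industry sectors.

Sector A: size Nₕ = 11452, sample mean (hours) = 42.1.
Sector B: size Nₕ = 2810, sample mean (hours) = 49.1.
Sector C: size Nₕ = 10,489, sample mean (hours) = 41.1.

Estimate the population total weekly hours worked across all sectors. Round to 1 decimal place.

1051198.1

Estimate total by summing Nₕ·x̄ₕ over strata.
11452·42.1 + 2810·49.1 + 10489·41.1 = 482129.2 + 137971 + 431097.9 = 1051198.1.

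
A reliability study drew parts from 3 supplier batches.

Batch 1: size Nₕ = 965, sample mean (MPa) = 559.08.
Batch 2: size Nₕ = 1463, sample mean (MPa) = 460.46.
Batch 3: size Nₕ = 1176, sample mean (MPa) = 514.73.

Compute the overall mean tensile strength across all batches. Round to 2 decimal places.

504.57

N = 965 + 1463 + 1176 = 3604.
The stratified mean weights each stratum mean by its population share Nₕ/N.
Σ Nₕx̄ₕ = 965·559.08 + 1463·460.46 + 1176·514.73 = 539512.2 + 673652.98 + 605322.48 = 1818487.66.
Divide by N: 1818487.66 / 3604 = 504.5748... → 504.57.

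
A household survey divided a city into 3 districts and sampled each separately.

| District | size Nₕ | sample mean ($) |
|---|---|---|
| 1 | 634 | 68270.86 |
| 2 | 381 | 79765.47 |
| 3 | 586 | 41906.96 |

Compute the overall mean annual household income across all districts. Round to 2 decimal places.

61356.56

N = 634 + 381 + 586 = 1601.
Weight each subgroup mean by Nₕ/N and sum.
Σ Nₕx̄ₕ = 634·68270.86 + 381·79765.47 + 586·41906.96 = 43283725.24 + 30390644.07 + 24557478.56 = 98231847.87.
Divide by N: 98231847.87 / 1601 = 61356.5571... → 61356.56.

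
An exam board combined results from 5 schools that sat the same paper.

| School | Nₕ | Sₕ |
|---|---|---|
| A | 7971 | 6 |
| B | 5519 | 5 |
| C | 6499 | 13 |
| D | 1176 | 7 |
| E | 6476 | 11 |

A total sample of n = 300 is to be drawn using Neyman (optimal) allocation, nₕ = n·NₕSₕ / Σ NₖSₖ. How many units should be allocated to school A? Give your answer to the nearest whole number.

60

A: NₕSₕ = 7971·6 = 47826
B: NₕSₕ = 5519·5 = 27595
C: NₕSₕ = 6499·13 = 84487
D: NₕSₕ = 1176·7 = 8232
E: NₕSₕ = 6476·11 = 71236
Σ NₕSₕ = 239376.
n_A = 300·47826/239376 = 59.938... → 60.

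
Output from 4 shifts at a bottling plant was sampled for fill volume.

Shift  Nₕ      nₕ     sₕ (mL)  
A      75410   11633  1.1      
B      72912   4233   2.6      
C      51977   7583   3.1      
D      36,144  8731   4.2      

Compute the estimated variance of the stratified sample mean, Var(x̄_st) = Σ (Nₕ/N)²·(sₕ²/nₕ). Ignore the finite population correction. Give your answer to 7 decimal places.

0.0002709

N = 236443. Term for each stratum: Wₕ²sₕ²/nₕ.
Var(x̄_st) = 0.0000105803 + 0.0001518600 + 0.0000612423 + 0.0000472122 = 0.0002708949 → 0.0002709.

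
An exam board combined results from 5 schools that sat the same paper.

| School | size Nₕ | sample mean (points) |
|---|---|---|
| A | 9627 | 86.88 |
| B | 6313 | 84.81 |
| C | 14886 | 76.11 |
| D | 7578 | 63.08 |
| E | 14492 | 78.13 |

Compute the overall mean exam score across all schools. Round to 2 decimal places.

N = 9627 + 6313 + 14886 + 7578 + 14492 = 52896.
The stratified mean weights each stratum mean by its population share Nₕ/N.
Σ Nₕx̄ₕ = 9627·86.88 + 6313·84.81 + 14886·76.11 + 7578·63.08 + 14492·78.13 = 836393.76 + 535405.53 + 1132973.46 + 478020.24 + 1132259.96 = 4115052.95.
Divide by N: 4115052.95 / 52896 = 77.7952... → 77.80.

77.80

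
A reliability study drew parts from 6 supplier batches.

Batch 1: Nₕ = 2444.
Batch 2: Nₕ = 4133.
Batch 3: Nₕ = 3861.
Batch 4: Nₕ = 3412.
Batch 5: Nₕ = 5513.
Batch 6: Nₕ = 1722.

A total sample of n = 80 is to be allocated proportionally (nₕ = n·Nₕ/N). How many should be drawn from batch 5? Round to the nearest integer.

N = 2444 + 4133 + 3861 + 3412 + 5513 + 1722 = 21085.
n_5 = 80·5513/21085 = 20.917... → 21.

21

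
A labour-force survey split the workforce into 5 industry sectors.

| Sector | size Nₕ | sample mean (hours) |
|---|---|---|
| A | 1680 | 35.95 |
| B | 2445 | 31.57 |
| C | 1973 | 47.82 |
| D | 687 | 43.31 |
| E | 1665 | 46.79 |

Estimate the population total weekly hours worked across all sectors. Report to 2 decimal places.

A: 1680·35.95 = 60396
B: 2445·31.57 = 77188.65
C: 1973·47.82 = 94348.86
D: 687·43.31 = 29753.97
E: 1665·46.79 = 77905.35
τ̂ = Σ Nₕx̄ₕ = 339592.83.

339592.83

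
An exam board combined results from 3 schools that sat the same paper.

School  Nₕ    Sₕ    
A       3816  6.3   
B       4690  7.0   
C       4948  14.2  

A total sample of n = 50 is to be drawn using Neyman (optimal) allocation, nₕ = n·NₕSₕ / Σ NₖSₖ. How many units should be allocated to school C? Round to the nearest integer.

28

Σ NₕSₕ = 3816·6.3 + 4690·7.0 + 4948·14.2 = 127132.4.
Share for C: 70261.6/127132.4 = 0.55266.
n_C = 50 × 0.55266 = 27.633... → 28.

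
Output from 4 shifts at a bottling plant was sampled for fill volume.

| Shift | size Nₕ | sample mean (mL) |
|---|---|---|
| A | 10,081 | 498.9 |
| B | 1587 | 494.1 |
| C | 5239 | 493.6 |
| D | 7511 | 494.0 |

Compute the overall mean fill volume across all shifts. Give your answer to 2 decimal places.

495.94

N = 10081 + 1587 + 5239 + 7511 = 24418.
The stratified mean weights each stratum mean by its population share Nₕ/N.
Σ Nₕx̄ₕ = 10081·498.9 + 1587·494.1 + 5239·493.6 + 7511·494.0 = 5029410.9 + 784136.7 + 2585970.4 + 3710434 = 12109952.
Divide by N: 12109952 / 24418 = 495.9436... → 495.94.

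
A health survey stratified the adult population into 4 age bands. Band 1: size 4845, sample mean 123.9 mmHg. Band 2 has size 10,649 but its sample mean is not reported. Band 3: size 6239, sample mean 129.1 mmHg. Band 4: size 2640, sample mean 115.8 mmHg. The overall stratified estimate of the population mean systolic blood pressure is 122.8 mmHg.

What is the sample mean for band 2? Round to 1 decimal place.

120.3

Σ Nₕx̄ₕ = N·μ, so 10649·x̄_2 = 24373·122.8 − (4845·123.9 + 6239·129.1 + 2640·115.8).
= 2993004.4 − 1711462.4 = 1281542.
x̄_2 = 1281542 / 10649 = 120.344... → 120.3.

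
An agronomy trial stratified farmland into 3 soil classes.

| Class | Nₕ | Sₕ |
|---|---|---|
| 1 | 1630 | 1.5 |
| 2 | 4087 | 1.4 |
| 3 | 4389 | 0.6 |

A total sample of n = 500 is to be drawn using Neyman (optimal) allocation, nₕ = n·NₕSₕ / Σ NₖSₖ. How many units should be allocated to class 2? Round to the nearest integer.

265

Σ NₕSₕ = 1630·1.5 + 4087·1.4 + 4389·0.6 = 10800.2.
Share for 2: 5721.8/10800.2 = 0.52979.
n_2 = 500 × 0.52979 = 264.893... → 265.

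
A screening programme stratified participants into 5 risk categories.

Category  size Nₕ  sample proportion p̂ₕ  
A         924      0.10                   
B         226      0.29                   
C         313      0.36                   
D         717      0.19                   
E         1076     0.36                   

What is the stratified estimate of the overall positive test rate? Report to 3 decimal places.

0.244

Wₕ = Nₕ/N with N = 3256: 0.2838, 0.0694, 0.0961, 0.2202, 0.3305.
p̂_st = 0.2838·0.10 + 0.0694·0.29 + 0.0961·0.36 + 0.2202·0.19 + 0.3305·0.36 ≈ 0.24392... → 0.244.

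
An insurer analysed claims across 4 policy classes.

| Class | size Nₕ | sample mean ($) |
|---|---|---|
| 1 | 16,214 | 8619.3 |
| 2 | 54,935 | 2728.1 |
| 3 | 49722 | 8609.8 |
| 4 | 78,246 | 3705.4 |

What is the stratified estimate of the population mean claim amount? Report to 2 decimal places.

N = 16214 + 54935 + 49722 + 78246 = 199117.
Overall mean = Σ (Nₕ/N)·x̄ₕ — weight by population share, not a simple average.
Σ Nₕx̄ₕ = 16214·8619.3 + 54935·2728.1 + 49722·8609.8 + 78246·3705.4 = 139753330.2 + 149868173.5 + 428096475.6 + 289932728.4 = 1007650707.7.
Divide by N: 1007650707.7 / 199117 = 5060.5961... → 5060.60.

5060.60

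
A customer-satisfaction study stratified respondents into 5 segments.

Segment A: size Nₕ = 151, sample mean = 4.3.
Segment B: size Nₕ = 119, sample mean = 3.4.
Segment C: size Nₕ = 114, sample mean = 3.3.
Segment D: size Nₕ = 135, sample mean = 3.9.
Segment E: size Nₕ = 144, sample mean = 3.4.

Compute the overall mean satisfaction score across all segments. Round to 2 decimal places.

3.69

N = 151 + 119 + 114 + 135 + 144 = 663.
The stratified mean weights each stratum mean by its population share Nₕ/N.
Σ Nₕx̄ₕ = 151·4.3 + 119·3.4 + 114·3.3 + 135·3.9 + 144·3.4 = 649.3 + 404.6 + 376.2 + 526.5 + 489.6 = 2446.2.
Divide by N: 2446.2 / 663 = 3.6896... → 3.69.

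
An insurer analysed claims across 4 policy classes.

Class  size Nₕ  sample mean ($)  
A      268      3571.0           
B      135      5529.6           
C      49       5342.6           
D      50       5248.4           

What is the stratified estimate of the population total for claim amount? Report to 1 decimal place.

Population total = Σ Nₕ·x̄ₕ (each stratum's size times its mean).
268·3571.0 + 135·5529.6 + 49·5342.6 + 50·5248.4 = 957028 + 746496 + 261787.4 + 262420 = 2227731.4.

2227731.4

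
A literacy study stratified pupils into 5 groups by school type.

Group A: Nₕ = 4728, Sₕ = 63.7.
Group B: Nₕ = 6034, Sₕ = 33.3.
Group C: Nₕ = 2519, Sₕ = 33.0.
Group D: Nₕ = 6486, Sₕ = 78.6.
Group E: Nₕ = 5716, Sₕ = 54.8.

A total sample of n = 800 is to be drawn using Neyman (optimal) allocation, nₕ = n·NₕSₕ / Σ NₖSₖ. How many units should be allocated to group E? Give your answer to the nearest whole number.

A: NₕSₕ = 4728·63.7 = 301173.6
B: NₕSₕ = 6034·33.3 = 200932.2
C: NₕSₕ = 2519·33.0 = 83127
D: NₕSₕ = 6486·78.6 = 509799.6
E: NₕSₕ = 5716·54.8 = 313236.8
Σ NₕSₕ = 1408269.2.
n_E = 800·313236.8/1408269.2 = 177.941... → 178.

178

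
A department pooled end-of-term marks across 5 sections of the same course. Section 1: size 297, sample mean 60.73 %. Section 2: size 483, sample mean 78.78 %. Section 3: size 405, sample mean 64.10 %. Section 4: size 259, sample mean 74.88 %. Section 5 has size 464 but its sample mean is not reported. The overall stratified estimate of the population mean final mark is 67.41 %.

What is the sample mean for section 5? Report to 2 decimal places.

Σ Nₕx̄ₕ = N·μ, so 464·x̄_5 = 1908·67.41 − (297·60.73 + 483·78.78 + 405·64.10 + 259·74.88).
= 128618.28 − 101441.97 = 27176.31.
x̄_5 = 27176.31 / 464 = 58.5696... → 58.57.

58.57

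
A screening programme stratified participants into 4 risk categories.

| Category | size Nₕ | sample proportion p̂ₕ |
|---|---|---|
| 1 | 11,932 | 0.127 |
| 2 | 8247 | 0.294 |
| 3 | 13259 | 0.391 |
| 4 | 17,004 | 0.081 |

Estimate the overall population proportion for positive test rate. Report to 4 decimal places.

N = 11932 + 8247 + 13259 + 17004 = 50442.
Overall proportion = Σ (Nₕ/N)·p̂ₕ.
Σ Nₕp̂ₕ = 1515.364 + 2424.618 + 5184.269 + 1377.324 = 10501.575.
10501.575 / 50442 = 0.208191... → 0.2082.

0.2082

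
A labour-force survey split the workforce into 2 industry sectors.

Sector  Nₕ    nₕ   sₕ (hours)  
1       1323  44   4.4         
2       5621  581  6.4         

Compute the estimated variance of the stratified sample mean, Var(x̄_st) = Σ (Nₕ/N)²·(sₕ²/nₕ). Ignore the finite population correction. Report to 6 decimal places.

N = 6944; Wₕ = Nₕ/N.
sector 1: (1323/6944)²·4.4²/44 = 0.015971766
sector 2: (5621/6944)²·6.4²/581 = 0.046194637
Sum = 0.062166403 → 0.062166.

0.062166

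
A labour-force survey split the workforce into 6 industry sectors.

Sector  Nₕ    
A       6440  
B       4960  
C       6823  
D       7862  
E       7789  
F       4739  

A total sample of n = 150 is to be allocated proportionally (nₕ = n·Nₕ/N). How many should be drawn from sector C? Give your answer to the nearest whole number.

N = 6440 + 4960 + 6823 + 7862 + 7789 + 4739 = 38613.
n_C = 150·6823/38613 = 26.505... → 27.

27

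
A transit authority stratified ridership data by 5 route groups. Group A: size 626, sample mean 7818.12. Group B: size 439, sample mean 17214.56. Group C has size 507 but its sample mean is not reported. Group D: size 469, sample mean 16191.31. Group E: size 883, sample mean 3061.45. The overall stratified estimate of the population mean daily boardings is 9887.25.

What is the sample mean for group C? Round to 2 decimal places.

N = 626 + 439 + 507 + 469 + 883 = 2924.
Overall total = μ·N = 9887.25·2924 = 28910319.
Subtract the known strata: 626·7818.12 + 439·17214.56 + 469·16191.31 + 883·3061.45 = 22748319.7.
Remaining total for group C: 28910319 − 22748319.7 = 6161999.3.
Divide by its size: 6161999.3 / 507 = 12153.8448... → 12153.84.

12153.84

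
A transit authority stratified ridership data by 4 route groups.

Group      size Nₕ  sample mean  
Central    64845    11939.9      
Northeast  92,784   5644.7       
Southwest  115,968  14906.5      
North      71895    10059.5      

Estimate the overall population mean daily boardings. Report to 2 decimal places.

10853.75

x̄_st = (Σ Nₕx̄ₕ) / (Σ Nₕ) = (64845·11939.9 + 92784·5644.7 + 115968·14906.5 + 71895·10059.5) / 345492
= 3749885404.8 / 345492 = 10853.7547... → 10853.75.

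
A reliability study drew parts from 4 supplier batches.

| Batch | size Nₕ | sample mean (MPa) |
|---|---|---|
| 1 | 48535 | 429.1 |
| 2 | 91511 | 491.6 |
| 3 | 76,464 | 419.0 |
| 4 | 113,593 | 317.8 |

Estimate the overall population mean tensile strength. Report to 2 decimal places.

405.79

N = 48535 + 91511 + 76464 + 113593 = 330103.
Weight each subgroup mean by Nₕ/N and sum.
Σ Nₕx̄ₕ = 48535·429.1 + 91511·491.6 + 76464·419.0 + 113593·317.8 = 20826368.5 + 44986807.6 + 32038416 + 36099855.4 = 133951447.5.
Divide by N: 133951447.5 / 330103 = 405.7868... → 405.79.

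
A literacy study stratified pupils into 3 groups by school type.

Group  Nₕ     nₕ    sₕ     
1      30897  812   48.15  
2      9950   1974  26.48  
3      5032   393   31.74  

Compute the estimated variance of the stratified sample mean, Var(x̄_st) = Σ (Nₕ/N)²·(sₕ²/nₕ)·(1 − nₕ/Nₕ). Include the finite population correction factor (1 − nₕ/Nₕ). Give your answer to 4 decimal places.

1.3027

N = 45879; Wₕ = Nₕ/N.
group 1: (30897/45879)²·48.15²/812·(1 − 812/30897) = 1.2608836
group 2: (9950/45879)²·26.48²/1974·(1 − 1974/9950) = 0.0133927
group 3: (5032/45879)²·31.74²/393·(1 − 393/5032) = 0.0284288
Sum = 1.3027051 → 1.3027.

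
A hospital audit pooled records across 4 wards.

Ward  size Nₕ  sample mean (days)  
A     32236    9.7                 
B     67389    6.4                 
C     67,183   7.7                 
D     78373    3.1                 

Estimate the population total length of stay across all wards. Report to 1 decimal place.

A: 32236·9.7 = 312689.2
B: 67389·6.4 = 431289.6
C: 67183·7.7 = 517309.1
D: 78373·3.1 = 242956.3
τ̂ = Σ Nₕx̄ₕ = 1504244.2.

1504244.2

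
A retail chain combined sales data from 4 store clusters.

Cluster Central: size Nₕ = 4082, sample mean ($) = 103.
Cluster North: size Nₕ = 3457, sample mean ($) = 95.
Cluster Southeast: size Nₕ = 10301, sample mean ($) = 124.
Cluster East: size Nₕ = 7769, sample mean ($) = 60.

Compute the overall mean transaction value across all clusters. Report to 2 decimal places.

x̄_st = (Σ Nₕx̄ₕ) / (Σ Nₕ) = (4082·103 + 3457·95 + 10301·124 + 7769·60) / 25609
= 2492325 / 25609 = 97.3222... → 97.32.

97.32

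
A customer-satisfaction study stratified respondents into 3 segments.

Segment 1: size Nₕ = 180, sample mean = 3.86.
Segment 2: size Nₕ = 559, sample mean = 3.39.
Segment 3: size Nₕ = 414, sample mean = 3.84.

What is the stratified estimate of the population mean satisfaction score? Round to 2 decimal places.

3.62

x̄_st = (Σ Nₕx̄ₕ) / (Σ Nₕ) = (180·3.86 + 559·3.39 + 414·3.84) / 1153
= 4179.57 / 1153 = 3.6250... → 3.62.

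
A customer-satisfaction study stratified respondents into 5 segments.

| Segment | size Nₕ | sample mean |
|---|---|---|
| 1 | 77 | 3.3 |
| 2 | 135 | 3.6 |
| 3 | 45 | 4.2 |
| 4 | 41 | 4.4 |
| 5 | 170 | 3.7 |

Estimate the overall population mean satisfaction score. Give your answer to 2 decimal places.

3.71

x̄_st = (Σ Nₕx̄ₕ) / (Σ Nₕ) = (77·3.3 + 135·3.6 + 45·4.2 + 41·4.4 + 170·3.7) / 468
= 1738.5 / 468 = 3.7147... → 3.71.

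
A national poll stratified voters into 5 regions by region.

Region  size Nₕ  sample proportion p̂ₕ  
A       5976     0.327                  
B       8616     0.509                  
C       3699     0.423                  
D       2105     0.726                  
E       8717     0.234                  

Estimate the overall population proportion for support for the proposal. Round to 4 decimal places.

0.3941

N = 5976 + 8616 + 3699 + 2105 + 8717 = 29113.
Overall proportion = Σ (Nₕ/N)·p̂ₕ.
Σ Nₕp̂ₕ = 1954.152 + 4385.544 + 1564.677 + 1528.23 + 2039.778 = 11472.381.
11472.381 / 29113 = 0.394064... → 0.3941.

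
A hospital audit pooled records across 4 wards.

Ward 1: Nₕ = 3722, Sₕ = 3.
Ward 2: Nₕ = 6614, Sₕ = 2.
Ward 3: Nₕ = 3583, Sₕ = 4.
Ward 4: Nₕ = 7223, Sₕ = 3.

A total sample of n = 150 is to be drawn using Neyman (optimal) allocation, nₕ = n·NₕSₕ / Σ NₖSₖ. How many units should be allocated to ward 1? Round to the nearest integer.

Σ NₕSₕ = 3722·3 + 6614·2 + 3583·4 + 7223·3 = 60395.
Share for 1: 11166/60395 = 0.18488.
n_1 = 150 × 0.18488 = 27.732... → 28.

28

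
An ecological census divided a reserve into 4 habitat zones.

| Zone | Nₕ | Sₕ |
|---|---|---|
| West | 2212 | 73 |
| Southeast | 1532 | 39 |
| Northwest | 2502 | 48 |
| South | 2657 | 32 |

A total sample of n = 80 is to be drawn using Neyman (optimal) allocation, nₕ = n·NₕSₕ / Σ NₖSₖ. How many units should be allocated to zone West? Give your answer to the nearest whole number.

30

West: NₕSₕ = 2212·73 = 161476
Southeast: NₕSₕ = 1532·39 = 59748
Northwest: NₕSₕ = 2502·48 = 120096
South: NₕSₕ = 2657·32 = 85024
Σ NₕSₕ = 426344.
n_West = 80·161476/426344 = 30.300... → 30.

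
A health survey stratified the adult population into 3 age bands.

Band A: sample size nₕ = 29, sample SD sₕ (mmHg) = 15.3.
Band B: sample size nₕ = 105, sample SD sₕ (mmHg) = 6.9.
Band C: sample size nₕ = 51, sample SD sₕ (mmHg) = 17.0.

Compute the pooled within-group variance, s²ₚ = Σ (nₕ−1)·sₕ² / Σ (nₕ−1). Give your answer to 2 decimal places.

Degrees of freedom: 28 + 104 + 50 = 182.
Σ(nₕ−1)sₕ² = 28·234.09 + 104·47.61 + 50·289 = 25955.96.
s²ₚ = 25955.96 / 182 = 142.6152... → 142.62.

142.62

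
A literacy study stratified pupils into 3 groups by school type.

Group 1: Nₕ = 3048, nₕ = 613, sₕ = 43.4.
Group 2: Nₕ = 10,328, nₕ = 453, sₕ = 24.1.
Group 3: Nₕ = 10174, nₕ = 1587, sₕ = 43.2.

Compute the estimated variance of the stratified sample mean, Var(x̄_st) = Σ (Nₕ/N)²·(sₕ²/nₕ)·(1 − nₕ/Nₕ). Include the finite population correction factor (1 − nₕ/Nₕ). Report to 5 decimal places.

N = 23550; Wₕ = Nₕ/N.
group 1: (3048/23550)²·43.4²/613·(1 − 613/3048) = 0.04111981
group 2: (10328/23550)²·24.1²/453·(1 − 453/10328) = 0.23578023
group 3: (10174/23550)²·43.2²/1587·(1 − 1587/10174) = 0.18524306
Sum = 0.46214310 → 0.46214.

0.46214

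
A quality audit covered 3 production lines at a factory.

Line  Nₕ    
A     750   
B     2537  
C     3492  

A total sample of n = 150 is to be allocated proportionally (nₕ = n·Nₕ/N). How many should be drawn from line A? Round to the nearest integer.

17

N = 750 + 2537 + 3492 = 6779.
n_A = 150·750/6779 = 16.595... → 17.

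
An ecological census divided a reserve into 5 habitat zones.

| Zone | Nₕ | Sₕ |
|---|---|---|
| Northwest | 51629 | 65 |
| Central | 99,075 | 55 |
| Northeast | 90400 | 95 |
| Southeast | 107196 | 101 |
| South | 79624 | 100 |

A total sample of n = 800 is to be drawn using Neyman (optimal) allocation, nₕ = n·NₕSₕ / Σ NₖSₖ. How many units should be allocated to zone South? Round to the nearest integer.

Σ NₕSₕ = 51629·65 + 99075·55 + 90400·95 + 107196·101 + 79624·100 = 36182206.
Share for South: 7962400/36182206 = 0.22006.
n_South = 800 × 0.22006 = 176.051... → 176.

176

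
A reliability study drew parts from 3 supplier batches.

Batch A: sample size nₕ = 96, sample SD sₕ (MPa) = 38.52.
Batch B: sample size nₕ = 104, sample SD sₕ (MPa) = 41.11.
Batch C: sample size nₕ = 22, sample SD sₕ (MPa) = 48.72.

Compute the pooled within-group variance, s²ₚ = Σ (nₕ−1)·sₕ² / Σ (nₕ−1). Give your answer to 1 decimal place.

A: (96−1)·38.52² = 95·1483.7904 = 140960.088
B: (104−1)·41.11² = 103·1690.0321 = 174073.3063
C: (22−1)·48.72² = 21·2373.6384 = 49846.4064
Numerator = 364879.8007; denominator = Σ(nₕ−1) = 219.
s²ₚ = 364879.8007/219 = 1666.118... → 1666.1.

1666.1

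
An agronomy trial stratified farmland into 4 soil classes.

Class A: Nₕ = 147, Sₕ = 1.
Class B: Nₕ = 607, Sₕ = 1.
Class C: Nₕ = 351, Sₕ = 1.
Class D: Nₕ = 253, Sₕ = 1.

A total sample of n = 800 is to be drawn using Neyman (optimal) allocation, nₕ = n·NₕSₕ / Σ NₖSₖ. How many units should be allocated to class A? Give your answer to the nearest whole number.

87

A: NₕSₕ = 147·1 = 147
B: NₕSₕ = 607·1 = 607
C: NₕSₕ = 351·1 = 351
D: NₕSₕ = 253·1 = 253
Σ NₕSₕ = 1358.
n_A = 800·147/1358 = 86.598... → 87.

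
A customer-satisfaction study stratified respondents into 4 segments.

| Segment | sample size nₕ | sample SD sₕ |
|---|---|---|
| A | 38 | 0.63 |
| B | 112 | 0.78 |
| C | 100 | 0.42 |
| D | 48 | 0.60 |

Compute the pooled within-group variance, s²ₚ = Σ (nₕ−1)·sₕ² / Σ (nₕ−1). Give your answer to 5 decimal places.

0.39660

A: (38−1)·0.63² = 37·0.3969 = 14.6853
B: (112−1)·0.78² = 111·0.6084 = 67.5324
C: (100−1)·0.42² = 99·0.1764 = 17.4636
D: (48−1)·0.60² = 47·0.36 = 16.92
Numerator = 116.6013; denominator = Σ(nₕ−1) = 294.
s²ₚ = 116.6013/294 = 0.3966031... → 0.39660.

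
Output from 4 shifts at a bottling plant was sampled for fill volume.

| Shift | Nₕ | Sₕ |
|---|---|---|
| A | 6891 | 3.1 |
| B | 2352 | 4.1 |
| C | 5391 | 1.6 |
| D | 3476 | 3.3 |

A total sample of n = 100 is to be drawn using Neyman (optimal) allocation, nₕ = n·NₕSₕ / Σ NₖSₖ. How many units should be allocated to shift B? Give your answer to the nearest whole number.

Σ NₕSₕ = 6891·3.1 + 2352·4.1 + 5391·1.6 + 3476·3.3 = 51101.7.
Share for B: 9643.2/51101.7 = 0.18871.
n_B = 100 × 0.18871 = 18.871... → 19.

19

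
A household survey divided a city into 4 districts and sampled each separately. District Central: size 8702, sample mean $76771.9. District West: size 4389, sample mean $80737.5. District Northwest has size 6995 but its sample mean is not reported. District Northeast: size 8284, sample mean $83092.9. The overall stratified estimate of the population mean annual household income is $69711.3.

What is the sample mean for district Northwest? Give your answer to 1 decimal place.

N = 8702 + 4389 + 6995 + 8284 = 28370.
Overall total = μ·N = 69711.3·28370 = 1977709581.
Subtract the known strata: 8702·76771.9 + 4389·80737.5 + 8284·83092.9 = 1710767544.9.
Remaining total for district Northwest: 1977709581 − 1710767544.9 = 266942036.1.
Divide by its size: 266942036.1 / 6995 = 38161.835... → 38161.8.

38161.8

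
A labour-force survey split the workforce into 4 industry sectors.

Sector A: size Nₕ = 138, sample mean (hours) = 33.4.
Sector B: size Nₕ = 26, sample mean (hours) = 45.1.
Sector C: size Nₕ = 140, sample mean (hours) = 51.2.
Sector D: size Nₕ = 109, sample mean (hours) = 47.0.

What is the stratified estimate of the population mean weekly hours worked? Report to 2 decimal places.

43.76

N = 413; weights Wₕ = Nₕ/N = (0.3341, 0.0630, 0.3390, 0.2639).
x̄_st = Σ Wₕ·x̄ₕ = 0.3341·33.4 + 0.0630·45.1 + 0.3390·51.2 + 0.2639·47.0 ≈ 43.7598...
→ 43.76.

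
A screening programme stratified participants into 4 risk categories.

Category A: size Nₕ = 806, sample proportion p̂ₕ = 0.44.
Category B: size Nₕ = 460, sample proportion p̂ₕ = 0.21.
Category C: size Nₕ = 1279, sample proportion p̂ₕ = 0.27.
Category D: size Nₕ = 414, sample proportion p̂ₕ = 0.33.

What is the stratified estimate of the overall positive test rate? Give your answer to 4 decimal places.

N = 806 + 460 + 1279 + 414 = 2959.
Overall proportion = Σ (Nₕ/N)·p̂ₕ.
Σ Nₕp̂ₕ = 354.64 + 96.6 + 345.33 + 136.62 = 933.19.
933.19 / 2959 = 0.315373... → 0.3154.

0.3154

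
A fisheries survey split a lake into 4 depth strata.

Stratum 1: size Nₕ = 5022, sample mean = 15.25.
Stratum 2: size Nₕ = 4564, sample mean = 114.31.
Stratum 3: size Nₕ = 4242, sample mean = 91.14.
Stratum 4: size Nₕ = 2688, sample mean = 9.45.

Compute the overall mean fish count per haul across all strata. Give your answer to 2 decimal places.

61.17

N = 5022 + 4564 + 4242 + 2688 = 16516.
Overall mean = Σ (Nₕ/N)·x̄ₕ — weight by population share, not a simple average.
Σ Nₕx̄ₕ = 5022·15.25 + 4564·114.31 + 4242·91.14 + 2688·9.45 = 76585.5 + 521710.84 + 386615.88 + 25401.6 = 1010313.82.
Divide by N: 1010313.82 / 16516 = 61.1718... → 61.17.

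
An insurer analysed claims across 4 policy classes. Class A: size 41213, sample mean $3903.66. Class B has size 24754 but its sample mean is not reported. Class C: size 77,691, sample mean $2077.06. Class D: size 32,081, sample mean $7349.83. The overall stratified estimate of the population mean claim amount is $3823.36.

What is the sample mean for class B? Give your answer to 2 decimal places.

4600.19

Σ Nₕx̄ₕ = N·μ, so 24754·x̄_B = 175739·3823.36 − (41213·3903.66 + 77691·2077.06 + 32081·7349.83).
= 671913463.04 − 558040304.27 = 113873158.77.
x̄_B = 113873158.77 / 24754 = 4600.1922... → 4600.19.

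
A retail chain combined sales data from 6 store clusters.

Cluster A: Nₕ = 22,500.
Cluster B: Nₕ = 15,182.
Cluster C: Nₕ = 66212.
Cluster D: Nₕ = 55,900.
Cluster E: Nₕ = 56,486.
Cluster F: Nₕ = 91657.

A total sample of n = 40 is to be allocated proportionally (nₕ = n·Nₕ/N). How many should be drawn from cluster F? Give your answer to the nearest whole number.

12

N = 22500 + 15182 + 66212 + 55900 + 56486 + 91657 = 307937.
n_F = 40·91657/307937 = 11.906... → 12.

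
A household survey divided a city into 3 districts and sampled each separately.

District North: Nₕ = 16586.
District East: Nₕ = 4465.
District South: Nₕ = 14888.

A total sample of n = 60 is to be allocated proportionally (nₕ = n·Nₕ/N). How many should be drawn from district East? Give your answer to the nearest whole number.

N = 16586 + 4465 + 14888 = 35939.
n_East = 60·4465/35939 = 7.454... → 7.

7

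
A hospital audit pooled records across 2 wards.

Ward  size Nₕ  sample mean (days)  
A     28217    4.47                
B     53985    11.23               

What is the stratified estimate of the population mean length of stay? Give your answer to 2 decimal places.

8.91

x̄_st = (Σ Nₕx̄ₕ) / (Σ Nₕ) = (28217·4.47 + 53985·11.23) / 82202
= 732381.54 / 82202 = 8.9095... → 8.91.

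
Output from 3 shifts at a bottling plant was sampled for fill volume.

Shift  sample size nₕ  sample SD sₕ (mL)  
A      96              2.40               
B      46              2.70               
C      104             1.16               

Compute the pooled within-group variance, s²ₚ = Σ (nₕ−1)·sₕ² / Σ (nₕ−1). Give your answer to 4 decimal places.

A: (96−1)·2.40² = 95·5.76 = 547.2
B: (46−1)·2.70² = 45·7.29 = 328.05
C: (104−1)·1.16² = 103·1.3456 = 138.5968
Numerator = 1013.8468; denominator = Σ(nₕ−1) = 243.
s²ₚ = 1013.8468/243 = 4.172209... → 4.1722.

4.1722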